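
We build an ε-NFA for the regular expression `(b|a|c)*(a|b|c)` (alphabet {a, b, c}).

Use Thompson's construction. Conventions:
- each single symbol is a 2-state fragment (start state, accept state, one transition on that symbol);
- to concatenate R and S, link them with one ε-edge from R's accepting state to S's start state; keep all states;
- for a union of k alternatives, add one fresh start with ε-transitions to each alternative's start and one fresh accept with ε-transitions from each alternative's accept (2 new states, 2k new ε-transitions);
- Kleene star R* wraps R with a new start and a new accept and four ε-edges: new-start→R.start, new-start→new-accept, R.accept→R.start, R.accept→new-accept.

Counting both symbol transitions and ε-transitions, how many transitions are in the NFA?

23

Building bottom-up:
Each of the 6 symbol leaves contributes 1 transition (1 symbol, 0 ε).
  b|a|c → 9 transitions (3 symbol, 6 ε)
  (b|a|c)* → 13 transitions (3 symbol, 10 ε)
  a|b|c → 9 transitions (3 symbol, 6 ε)
  (b|a|c)*(a|b|c) → 23 transitions (6 symbol, 17 ε)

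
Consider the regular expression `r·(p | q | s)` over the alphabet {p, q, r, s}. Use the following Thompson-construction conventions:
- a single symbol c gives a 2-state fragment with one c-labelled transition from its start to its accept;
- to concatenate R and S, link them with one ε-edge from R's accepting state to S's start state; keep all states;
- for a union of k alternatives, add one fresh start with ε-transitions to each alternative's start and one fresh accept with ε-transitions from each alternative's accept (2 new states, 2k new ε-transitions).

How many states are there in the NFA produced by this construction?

10

By structural recursion:
Each of the 4 symbol leaves contributes a 2-state fragment.
  p | q | s : 8 states
  r·(p | q | s) : 10 states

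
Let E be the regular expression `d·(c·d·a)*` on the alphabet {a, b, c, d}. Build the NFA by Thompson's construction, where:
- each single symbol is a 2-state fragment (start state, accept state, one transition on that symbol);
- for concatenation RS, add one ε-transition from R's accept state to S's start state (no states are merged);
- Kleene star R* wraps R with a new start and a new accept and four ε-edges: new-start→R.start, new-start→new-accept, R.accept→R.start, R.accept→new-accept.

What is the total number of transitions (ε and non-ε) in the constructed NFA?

Recursing over subexpressions:
Each of the 4 symbol leaves contributes 1 transition (1 symbol, 0 ε).
  c·d·a → 5 transitions (3 symbol, 2 ε)
  (c·d·a)* → 9 transitions (3 symbol, 6 ε)
  d·(c·d·a)* → 11 transitions (4 symbol, 7 ε)

11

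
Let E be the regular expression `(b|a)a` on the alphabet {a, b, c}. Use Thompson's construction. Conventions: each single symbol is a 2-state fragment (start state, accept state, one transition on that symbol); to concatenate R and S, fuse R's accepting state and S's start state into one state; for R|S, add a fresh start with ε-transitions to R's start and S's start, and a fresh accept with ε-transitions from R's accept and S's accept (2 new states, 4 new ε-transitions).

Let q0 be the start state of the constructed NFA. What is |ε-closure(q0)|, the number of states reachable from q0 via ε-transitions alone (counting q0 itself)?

Let C(F) = |ε-closure(F.start)| within fragment F, and note whether F accepts ε. Symbol fragments have C = 1 and do not accept ε. Then:
  b|a — |closure| = 1 + 1 + 1 = 3 (the new accept is not ε-reachable since no branch accepts ε)
  (b|a)a — |closure| equals the left operand's closure size = 3 (its accept is not ε-reachable, so the closure stops there)

3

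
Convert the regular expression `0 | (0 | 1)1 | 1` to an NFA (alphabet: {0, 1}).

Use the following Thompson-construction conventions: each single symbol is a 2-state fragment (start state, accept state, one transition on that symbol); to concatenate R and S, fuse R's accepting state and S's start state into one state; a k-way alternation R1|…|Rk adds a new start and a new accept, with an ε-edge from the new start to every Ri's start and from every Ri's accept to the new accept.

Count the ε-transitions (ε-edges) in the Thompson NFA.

10

Building bottom-up:
Each of the 5 symbol leaves contributes 0 ε-transitions.
  0 | 1 : 4 ε-transitions
  (0 | 1)1 : 4 ε-transitions
  0 | (0 | 1)1 | 1 : 10 ε-transitions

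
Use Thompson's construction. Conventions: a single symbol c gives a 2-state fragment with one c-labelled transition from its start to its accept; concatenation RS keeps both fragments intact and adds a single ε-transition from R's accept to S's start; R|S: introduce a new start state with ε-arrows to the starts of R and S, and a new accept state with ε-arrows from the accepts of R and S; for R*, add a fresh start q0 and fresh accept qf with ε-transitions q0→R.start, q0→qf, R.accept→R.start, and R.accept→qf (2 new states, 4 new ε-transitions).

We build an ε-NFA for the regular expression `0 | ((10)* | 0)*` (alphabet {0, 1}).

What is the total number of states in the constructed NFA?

By structural recursion:
Each of the 4 symbol leaves contributes a 2-state fragment.
  10 → 4 states
  (10)* → 6 states
  (10)* | 0 → 10 states
  ((10)* | 0)* → 12 states
  0 | ((10)* | 0)* → 16 states

16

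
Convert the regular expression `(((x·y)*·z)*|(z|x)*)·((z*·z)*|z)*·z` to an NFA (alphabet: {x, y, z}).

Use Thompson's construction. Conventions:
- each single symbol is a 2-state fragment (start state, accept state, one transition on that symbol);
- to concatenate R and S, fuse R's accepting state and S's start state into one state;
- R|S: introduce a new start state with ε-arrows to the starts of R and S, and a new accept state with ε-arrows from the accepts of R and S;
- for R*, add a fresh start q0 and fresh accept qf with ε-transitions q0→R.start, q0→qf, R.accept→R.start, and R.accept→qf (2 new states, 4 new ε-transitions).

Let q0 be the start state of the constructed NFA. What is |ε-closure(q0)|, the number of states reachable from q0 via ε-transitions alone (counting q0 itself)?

21

Work bottom-up. For each fragment F, track |ε-closure(F.start)| and whether F's accept lies in that closure (i.e. whether F accepts ε). A single-symbol fragment has closure size 1 and does not accept ε.
  x·y → same as the first factor's closure: |closure| = 1
  (x·y)* → the star's fresh start ε-reaches both the body's start and the fresh accept: |closure| = 2 + 1 = 3
  (x·y)*·z → the left operand accepts ε, so the closure extends into the next operand (the shared merged state is already counted); |closure| = 3 + (1−1) = 3
  ((x·y)*·z)* → new start has ε-edges to the inner start and to the new accept, so |closure| = 2 + 3 = 5
  z|x → |closure| = 1 + 1 + 1 = 3 (the new accept is not ε-reachable since no branch accepts ε)
  (z|x)* → |closure| = 1 (new start) + 3 (body) + 1 (new accept) = 5
  ((x·y)*·z)*|(z|x)* → new start ε-reaches every alternative's start; at least one alternative accepts ε, so the union's new accept is reached too: |closure| = 1 + 5 + 5 + 1 = 12
  z* → new start has ε-edges to the inner start and to the new accept, so |closure| = 2 + 1 = 3
  z*·z → the left operand accepts ε, so the closure extends into the next operand (the shared merged state is already counted); |closure| = 3 + (1−1) = 3
  (z*·z)* → new start has ε-edges to the inner start and to the new accept, so |closure| = 2 + 3 = 5
  (z*·z)*|z → |closure| = 1 (new start) + (5 + 1) + 1 (new accept, since some branch ε-reaches its own accept) = 8
  ((z*·z)*|z)* → new start has ε-edges to the inner start and to the new accept, so |closure| = 2 + 8 = 10
  (((x·y)*·z)*|(z|x)*)·((z*·z)*|z)*·z → |closure| = 12 + (10−1) + (1−1) = 21 (closure spills across the concat boundary because the left factor accepts ε)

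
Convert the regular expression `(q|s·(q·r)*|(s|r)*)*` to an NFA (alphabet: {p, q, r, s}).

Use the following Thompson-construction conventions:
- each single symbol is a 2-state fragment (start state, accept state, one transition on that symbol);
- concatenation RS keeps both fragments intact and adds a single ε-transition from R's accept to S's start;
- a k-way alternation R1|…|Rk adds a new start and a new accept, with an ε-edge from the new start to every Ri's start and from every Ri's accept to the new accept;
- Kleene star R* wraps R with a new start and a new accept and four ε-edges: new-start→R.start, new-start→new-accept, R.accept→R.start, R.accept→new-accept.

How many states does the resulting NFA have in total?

22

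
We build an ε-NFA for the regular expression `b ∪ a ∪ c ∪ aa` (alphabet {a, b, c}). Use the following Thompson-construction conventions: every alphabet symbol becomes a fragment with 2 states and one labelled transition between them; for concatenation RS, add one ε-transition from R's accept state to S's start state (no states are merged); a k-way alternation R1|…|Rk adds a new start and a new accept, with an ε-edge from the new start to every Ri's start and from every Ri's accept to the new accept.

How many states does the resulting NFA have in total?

By structural recursion:
Each of the 5 symbol leaves contributes a 2-state fragment.
  aa = 4 states
  b ∪ a ∪ c ∪ aa = 12 states

12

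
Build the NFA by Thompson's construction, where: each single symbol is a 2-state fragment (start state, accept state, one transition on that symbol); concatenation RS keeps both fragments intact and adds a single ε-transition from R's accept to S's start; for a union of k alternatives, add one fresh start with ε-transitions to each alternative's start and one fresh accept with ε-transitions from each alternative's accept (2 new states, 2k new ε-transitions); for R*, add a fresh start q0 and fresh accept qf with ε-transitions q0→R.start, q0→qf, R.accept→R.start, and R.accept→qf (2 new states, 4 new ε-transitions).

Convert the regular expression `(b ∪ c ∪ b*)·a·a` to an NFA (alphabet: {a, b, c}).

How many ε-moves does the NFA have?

12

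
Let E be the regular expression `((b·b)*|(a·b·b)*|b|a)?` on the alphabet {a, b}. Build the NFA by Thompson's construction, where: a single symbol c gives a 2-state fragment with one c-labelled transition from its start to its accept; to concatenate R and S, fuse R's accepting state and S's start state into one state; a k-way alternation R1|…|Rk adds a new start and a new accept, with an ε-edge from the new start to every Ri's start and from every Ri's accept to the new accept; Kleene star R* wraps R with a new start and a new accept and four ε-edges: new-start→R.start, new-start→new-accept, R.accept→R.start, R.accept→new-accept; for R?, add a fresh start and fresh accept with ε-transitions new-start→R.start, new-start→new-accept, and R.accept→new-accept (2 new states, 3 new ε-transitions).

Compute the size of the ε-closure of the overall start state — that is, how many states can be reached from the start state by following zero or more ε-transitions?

12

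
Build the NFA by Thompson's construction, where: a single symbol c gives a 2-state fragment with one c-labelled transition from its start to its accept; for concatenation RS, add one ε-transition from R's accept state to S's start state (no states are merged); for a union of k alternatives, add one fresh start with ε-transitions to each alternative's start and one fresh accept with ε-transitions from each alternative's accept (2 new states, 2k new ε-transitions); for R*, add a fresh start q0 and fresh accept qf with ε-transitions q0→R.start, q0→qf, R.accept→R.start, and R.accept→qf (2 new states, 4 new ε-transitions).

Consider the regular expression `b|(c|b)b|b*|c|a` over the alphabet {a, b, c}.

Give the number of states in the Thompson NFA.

20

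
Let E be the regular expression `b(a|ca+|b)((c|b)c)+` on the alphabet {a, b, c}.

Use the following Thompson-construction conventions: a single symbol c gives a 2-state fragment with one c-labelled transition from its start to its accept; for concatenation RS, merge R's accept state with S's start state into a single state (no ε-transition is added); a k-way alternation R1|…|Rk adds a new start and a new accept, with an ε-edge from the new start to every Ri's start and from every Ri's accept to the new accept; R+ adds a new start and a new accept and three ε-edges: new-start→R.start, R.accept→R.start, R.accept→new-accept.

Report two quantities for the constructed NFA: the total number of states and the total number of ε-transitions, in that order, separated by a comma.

Recursing over subexpressions:
Each of the 8 symbol leaves contributes 2 states and 0 ε-transitions.
  a+ → 4 states, 3 ε-transitions
  ca+ → 5 states, 3 ε-transitions
  a|ca+|b → 11 states, 9 ε-transitions
  c|b → 6 states, 4 ε-transitions
  (c|b)c → 7 states, 4 ε-transitions
  ((c|b)c)+ → 9 states, 7 ε-transitions
  b(a|ca+|b)((c|b)c)+ → 20 states, 16 ε-transitions

20, 16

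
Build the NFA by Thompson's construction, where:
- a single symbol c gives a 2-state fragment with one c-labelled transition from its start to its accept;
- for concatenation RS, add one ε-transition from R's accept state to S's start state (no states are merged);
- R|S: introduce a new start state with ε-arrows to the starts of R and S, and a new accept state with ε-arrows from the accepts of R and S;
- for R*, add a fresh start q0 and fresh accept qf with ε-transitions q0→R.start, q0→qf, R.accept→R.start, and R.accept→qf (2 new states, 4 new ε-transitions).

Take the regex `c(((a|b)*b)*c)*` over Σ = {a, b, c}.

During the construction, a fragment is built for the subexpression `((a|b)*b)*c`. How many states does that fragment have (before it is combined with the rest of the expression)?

14

Fragment for `((a|b)*b)*c`:
Each of the 4 symbol leaves contributes a 2-state fragment.
  a|b : 6 states
  (a|b)* : 8 states
  (a|b)*b : 10 states
  ((a|b)*b)* : 12 states
  ((a|b)*b)*c : 14 states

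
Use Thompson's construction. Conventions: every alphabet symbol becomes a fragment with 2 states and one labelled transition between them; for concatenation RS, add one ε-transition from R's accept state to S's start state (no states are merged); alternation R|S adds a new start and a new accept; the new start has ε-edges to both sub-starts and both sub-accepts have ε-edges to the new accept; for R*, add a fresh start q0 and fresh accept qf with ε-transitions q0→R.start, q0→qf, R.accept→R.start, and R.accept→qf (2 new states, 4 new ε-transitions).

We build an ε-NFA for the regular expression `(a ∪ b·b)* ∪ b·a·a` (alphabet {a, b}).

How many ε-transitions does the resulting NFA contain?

By structural recursion:
Each of the 6 symbol leaves contributes 0 ε-transitions.
  b·b = 1 ε-transition
  a ∪ b·b = 5 ε-transitions
  (a ∪ b·b)* = 9 ε-transitions
  b·a·a = 2 ε-transitions
  (a ∪ b·b)* ∪ b·a·a = 15 ε-transitions

15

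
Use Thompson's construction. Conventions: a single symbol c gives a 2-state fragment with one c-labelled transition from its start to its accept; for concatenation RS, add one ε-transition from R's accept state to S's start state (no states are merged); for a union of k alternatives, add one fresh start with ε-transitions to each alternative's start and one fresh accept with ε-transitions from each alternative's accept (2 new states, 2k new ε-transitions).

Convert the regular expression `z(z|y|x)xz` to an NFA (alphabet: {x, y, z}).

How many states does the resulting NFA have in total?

14

Per subexpression:
Each of the 6 symbol leaves contributes a 2-state fragment.
  z|y|x = 8 states
  z(z|y|x)xz = 14 states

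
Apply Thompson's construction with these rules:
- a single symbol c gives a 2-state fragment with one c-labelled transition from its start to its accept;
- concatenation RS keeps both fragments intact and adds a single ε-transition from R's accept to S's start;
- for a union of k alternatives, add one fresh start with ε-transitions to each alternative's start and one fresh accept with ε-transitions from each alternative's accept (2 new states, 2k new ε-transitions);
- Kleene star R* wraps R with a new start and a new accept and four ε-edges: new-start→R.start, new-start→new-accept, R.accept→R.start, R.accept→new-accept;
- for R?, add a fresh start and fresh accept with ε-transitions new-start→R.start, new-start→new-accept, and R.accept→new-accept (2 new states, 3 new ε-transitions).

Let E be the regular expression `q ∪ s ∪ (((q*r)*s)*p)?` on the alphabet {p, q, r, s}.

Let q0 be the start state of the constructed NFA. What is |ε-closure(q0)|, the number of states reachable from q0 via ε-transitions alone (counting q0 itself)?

Let C(F) = |ε-closure(F.start)| within fragment F, and note whether F accepts ε. Symbol fragments have C = 1 and do not accept ε. Then:
  q* → the star's fresh start ε-reaches both the body's start and the fresh accept: |ε-closure| = 2 + 1 = 3
  q*r → |ε-closure| = 3 + 1 = 4 (closure spills across the concat boundary because the left factor accepts ε)
  (q*r)* → new start has ε-edges to the inner start and to the new accept, so |ε-closure| = 2 + 4 = 6
  (q*r)*s → the left operand accepts ε, so the closure extends into the next operand (via the concat ε-link); |ε-closure| = 6 + 1 = 7
  ((q*r)*s)* → the star's fresh start ε-reaches both the body's start and the fresh accept: |ε-closure| = 2 + 7 = 9
  ((q*r)*s)*p → |ε-closure| = 9 + 1 = 10 (closure spills across the concat boundary because the left factor accepts ε)
  (((q*r)*s)*p)? → new start has ε-edges to the inner start and to the new accept, so |ε-closure| = 2 + 10 = 12
  q ∪ s ∪ (((q*r)*s)*p)? → |ε-closure| = 1 (new start) + (1 + 1 + 12) + 1 (new accept, since some branch ε-reaches its own accept) = 16

16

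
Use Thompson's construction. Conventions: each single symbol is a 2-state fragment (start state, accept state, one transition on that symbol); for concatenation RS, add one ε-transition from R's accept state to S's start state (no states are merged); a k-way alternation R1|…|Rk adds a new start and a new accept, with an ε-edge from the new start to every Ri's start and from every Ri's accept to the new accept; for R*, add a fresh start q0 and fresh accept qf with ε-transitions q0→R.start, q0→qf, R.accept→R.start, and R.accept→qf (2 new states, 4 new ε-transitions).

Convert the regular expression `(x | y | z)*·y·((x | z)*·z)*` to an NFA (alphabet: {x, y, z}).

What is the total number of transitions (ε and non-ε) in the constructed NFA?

32

Building bottom-up:
Each of the 7 symbol leaves contributes 1 transition (1 symbol, 0 ε).
  x | y | z : 9 transitions (3 symbol, 6 ε)
  (x | y | z)* : 13 transitions (3 symbol, 10 ε)
  x | z : 6 transitions (2 symbol, 4 ε)
  (x | z)* : 10 transitions (2 symbol, 8 ε)
  (x | z)*·z : 12 transitions (3 symbol, 9 ε)
  ((x | z)*·z)* : 16 transitions (3 symbol, 13 ε)
  (x | y | z)*·y·((x | z)*·z)* : 32 transitions (7 symbol, 25 ε)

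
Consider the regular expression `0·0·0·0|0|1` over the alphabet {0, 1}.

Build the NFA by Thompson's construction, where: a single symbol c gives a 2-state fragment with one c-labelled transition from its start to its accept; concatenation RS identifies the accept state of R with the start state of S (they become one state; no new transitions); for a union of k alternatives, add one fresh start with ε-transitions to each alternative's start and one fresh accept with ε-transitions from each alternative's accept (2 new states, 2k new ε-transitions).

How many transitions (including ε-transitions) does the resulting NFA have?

By structural recursion:
Each of the 6 symbol leaves contributes 1 transition (1 symbol, 0 ε).
  0·0·0·0 : 4 transitions (4 symbol, 0 ε)
  0·0·0·0|0|1 : 12 transitions (6 symbol, 6 ε)

12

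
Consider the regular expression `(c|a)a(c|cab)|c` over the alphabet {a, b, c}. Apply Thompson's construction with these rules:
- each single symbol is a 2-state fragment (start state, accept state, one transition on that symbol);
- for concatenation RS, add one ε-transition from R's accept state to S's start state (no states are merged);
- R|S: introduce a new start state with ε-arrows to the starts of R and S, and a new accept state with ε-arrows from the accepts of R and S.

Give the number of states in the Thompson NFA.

Bottom-up over the parse tree:
Each of the 8 symbol leaves contributes a 2-state fragment.
  c|a : 6 states
  cab : 6 states
  c|cab : 10 states
  (c|a)a(c|cab) : 18 states
  (c|a)a(c|cab)|c : 22 states

22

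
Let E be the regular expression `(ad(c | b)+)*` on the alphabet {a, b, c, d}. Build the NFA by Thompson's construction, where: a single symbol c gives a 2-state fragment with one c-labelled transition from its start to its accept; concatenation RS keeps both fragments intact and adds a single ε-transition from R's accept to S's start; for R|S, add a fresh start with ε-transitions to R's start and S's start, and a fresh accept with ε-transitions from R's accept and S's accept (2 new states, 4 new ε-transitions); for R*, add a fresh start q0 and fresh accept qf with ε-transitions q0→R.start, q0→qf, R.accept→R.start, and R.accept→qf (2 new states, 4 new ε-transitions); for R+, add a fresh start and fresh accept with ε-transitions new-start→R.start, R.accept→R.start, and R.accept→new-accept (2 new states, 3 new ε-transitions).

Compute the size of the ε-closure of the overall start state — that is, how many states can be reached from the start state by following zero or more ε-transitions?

Compute the ε-closure size of each fragment's start state recursively; a symbol fragment's start has no outgoing ε-edge, so its closure is just itself (size 1).
  c | b : C = 1 + 1 + 1 = 3 (the new accept is not ε-reachable since no branch accepts ε)
  (c | b)+ : new start ε-reaches only the body's start; the new accept needs a symbol first: C = 1 + 3 = 4
  ad(c | b)+ : same as the first factor's closure: C = 1
  (ad(c | b)+)* : new start has ε-edges to the inner start and to the new accept, so C = 2 + 1 = 3

3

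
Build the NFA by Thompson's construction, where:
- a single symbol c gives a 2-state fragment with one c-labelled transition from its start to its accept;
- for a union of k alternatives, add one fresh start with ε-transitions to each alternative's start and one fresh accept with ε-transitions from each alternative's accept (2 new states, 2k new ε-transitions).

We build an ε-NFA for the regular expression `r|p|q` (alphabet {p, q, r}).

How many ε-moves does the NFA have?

6

Bottom-up over the parse tree:
Each of the 3 symbol leaves contributes 0 ε-transitions.
  r|p|q = 6 ε-transitions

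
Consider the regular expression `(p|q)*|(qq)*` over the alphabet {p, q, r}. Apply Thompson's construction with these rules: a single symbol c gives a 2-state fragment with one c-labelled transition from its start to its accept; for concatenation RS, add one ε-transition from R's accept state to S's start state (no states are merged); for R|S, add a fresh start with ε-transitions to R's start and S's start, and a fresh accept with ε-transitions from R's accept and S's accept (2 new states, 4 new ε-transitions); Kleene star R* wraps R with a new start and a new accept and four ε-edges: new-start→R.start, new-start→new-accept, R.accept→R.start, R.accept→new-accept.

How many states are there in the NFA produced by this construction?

16

Bottom-up over the parse tree:
Each of the 4 symbol leaves contributes a 2-state fragment.
  p|q : 6 states
  (p|q)* : 8 states
  qq : 4 states
  (qq)* : 6 states
  (p|q)*|(qq)* : 16 states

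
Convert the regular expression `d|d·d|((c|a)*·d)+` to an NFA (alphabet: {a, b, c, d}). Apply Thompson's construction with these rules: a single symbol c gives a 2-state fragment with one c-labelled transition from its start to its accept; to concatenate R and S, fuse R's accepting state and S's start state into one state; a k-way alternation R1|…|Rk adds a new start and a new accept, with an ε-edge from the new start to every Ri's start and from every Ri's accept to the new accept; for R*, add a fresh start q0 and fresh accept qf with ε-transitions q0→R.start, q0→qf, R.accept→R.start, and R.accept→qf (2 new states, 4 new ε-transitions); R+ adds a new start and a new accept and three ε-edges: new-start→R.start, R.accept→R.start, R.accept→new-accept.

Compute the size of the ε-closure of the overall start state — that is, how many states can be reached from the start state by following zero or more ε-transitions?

Let C(F) = |ε-closure(F.start)| within fragment F, and note whether F accepts ε. Symbol fragments have C = 1 and do not accept ε. Then:
  d·d → |closure| equals the left operand's closure size = 1 (its accept is not ε-reachable, so the closure stops there)
  c|a → |closure| = 1 + 1 + 1 = 3 (the new accept is not ε-reachable since no branch accepts ε)
  (c|a)* → |closure| = 1 (new start) + 3 (body) + 1 (new accept) = 5
  (c|a)*·d → |closure| = 5 + (1−1) = 5 (closure spills across the concat boundary because the left factor accepts ε)
  ((c|a)*·d)+ → |closure| = 1 + 5 = 6 (the body doesn't accept ε, so the new accept is not reached)
  d|d·d|((c|a)*·d)+ → new start ε-reaches every alternative's start; none of them accept ε, so the new accept is not reached: |closure| = 1 + 1 + 1 + 6 = 9

9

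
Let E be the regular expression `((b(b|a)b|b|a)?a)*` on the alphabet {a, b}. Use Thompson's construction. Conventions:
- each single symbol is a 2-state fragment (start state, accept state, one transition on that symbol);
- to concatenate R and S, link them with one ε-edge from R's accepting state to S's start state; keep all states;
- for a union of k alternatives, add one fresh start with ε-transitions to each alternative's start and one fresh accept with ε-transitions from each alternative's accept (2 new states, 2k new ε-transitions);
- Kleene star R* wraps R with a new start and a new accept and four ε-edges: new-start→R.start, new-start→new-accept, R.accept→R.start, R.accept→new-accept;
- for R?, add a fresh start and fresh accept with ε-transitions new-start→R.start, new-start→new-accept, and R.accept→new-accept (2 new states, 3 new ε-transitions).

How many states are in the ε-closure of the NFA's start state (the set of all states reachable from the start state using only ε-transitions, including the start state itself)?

Compute the ε-closure size of each fragment's start state recursively; a symbol fragment's start has no outgoing ε-edge, so its closure is just itself (size 1).
  b|a : new start ε-reaches every alternative's start; none of them accept ε, so the new accept is not reached: C = 1 + 1 + 1 = 3
  b(b|a)b : same as the first factor's closure: C = 1
  b(b|a)b|b|a : new start ε-reaches every alternative's start; none of them accept ε, so the new accept is not reached: C = 1 + 1 + 1 + 1 = 4
  (b(b|a)b|b|a)? : new start has ε-edges to the inner start and to the new accept, so C = 2 + 4 = 6
  (b(b|a)b|b|a)?a : the left operand accepts ε, so the closure extends into the next operand (via the concat ε-link); C = 6 + 1 = 7
  ((b(b|a)b|b|a)?a)* : C = 1 (new start) + 7 (body) + 1 (new accept) = 9

9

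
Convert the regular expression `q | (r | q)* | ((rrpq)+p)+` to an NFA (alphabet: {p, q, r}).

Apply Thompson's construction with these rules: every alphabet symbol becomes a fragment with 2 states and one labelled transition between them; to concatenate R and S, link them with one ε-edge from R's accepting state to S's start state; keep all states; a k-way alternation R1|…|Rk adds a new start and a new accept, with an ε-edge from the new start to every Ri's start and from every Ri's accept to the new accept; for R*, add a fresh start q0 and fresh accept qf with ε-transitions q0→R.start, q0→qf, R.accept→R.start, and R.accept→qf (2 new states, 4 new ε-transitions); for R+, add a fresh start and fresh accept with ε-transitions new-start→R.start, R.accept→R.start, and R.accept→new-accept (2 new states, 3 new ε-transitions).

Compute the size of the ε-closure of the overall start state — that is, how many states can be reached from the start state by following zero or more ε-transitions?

11

Compute the ε-closure size of each fragment's start state recursively; a symbol fragment's start has no outgoing ε-edge, so its closure is just itself (size 1).
  r | q → new start ε-reaches every alternative's start; none of them accept ε, so the new accept is not reached: |closure| = 1 + 1 + 1 = 3
  (r | q)* → the star's fresh start ε-reaches both the body's start and the fresh accept: |closure| = 2 + 3 = 5
  rrpq → same as the first factor's closure: |closure| = 1
  (rrpq)+ → new start ε-reaches only the body's start; the new accept needs a symbol first: |closure| = 1 + 1 = 2
  (rrpq)+p → same as the first factor's closure: |closure| = 2
  ((rrpq)+p)+ → new start ε-reaches only the body's start; the new accept needs a symbol first: |closure| = 1 + 2 = 3
  q | (r | q)* | ((rrpq)+p)+ → |closure| = 1 (new start) + (1 + 5 + 3) + 1 (new accept, since some branch ε-reaches its own accept) = 11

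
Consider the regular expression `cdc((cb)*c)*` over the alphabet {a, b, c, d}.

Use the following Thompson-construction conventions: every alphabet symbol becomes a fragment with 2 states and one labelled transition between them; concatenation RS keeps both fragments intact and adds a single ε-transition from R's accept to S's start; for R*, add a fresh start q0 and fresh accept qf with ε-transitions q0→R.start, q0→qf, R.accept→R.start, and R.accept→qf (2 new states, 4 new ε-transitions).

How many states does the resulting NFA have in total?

16

By structural recursion:
Each of the 6 symbol leaves contributes a 2-state fragment.
  cb — 4 states
  (cb)* — 6 states
  (cb)*c — 8 states
  ((cb)*c)* — 10 states
  cdc((cb)*c)* — 16 states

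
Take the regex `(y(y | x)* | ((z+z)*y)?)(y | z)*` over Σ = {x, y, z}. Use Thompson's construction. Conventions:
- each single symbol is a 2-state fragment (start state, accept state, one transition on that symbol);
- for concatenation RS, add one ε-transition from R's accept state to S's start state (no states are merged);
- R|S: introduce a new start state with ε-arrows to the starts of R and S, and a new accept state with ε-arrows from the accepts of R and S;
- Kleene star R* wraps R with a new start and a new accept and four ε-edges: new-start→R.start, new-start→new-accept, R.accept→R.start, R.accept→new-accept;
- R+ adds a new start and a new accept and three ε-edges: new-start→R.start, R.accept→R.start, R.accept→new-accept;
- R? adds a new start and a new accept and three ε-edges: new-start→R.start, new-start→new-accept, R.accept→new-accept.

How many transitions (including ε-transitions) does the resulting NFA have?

Bottom-up over the parse tree:
Each of the 8 symbol leaves contributes 1 transition (1 symbol, 0 ε).
  y | x → 6 transitions (2 symbol, 4 ε)
  (y | x)* → 10 transitions (2 symbol, 8 ε)
  y(y | x)* → 12 transitions (3 symbol, 9 ε)
  z+ → 4 transitions (1 symbol, 3 ε)
  z+z → 6 transitions (2 symbol, 4 ε)
  (z+z)* → 10 transitions (2 symbol, 8 ε)
  (z+z)*y → 12 transitions (3 symbol, 9 ε)
  ((z+z)*y)? → 15 transitions (3 symbol, 12 ε)
  y(y | x)* | ((z+z)*y)? → 31 transitions (6 symbol, 25 ε)
  y | z → 6 transitions (2 symbol, 4 ε)
  (y | z)* → 10 transitions (2 symbol, 8 ε)
  (y(y | x)* | ((z+z)*y)?)(y | z)* → 42 transitions (8 symbol, 34 ε)

42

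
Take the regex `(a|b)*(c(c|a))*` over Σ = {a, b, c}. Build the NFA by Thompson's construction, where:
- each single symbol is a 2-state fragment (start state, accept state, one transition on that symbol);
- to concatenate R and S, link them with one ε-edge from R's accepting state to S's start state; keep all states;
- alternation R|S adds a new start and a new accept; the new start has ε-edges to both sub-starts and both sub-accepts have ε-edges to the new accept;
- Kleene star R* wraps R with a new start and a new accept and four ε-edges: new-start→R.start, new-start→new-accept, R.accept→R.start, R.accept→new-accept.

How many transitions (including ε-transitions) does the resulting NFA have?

23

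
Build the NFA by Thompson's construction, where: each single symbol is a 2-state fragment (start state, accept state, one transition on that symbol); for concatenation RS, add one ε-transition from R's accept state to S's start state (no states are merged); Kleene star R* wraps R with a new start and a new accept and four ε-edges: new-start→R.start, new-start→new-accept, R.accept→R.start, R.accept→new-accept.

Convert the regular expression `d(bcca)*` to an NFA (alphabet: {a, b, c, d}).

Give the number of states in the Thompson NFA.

Building bottom-up:
Each of the 5 symbol leaves contributes a 2-state fragment.
  bcca — 8 states
  (bcca)* — 10 states
  d(bcca)* — 12 states

12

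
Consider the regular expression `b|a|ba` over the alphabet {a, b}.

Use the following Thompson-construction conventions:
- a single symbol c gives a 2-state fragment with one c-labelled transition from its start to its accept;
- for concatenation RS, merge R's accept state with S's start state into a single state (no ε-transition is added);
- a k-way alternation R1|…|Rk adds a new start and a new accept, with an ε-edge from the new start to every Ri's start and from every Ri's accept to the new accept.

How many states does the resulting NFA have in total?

Per subexpression:
Each of the 4 symbol leaves contributes a 2-state fragment.
  ba → 3 states
  b|a|ba → 9 states

9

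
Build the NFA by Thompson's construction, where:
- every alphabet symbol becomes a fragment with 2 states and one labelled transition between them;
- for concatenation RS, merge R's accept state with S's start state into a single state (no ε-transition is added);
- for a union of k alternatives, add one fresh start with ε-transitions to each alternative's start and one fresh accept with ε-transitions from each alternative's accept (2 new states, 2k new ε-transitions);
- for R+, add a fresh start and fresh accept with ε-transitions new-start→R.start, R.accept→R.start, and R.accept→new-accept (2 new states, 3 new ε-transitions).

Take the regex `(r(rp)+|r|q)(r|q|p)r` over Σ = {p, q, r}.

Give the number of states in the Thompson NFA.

Building bottom-up:
Each of the 9 symbol leaves contributes a 2-state fragment.
  rp : 3 states
  (rp)+ : 5 states
  r(rp)+ : 6 states
  r(rp)+|r|q : 12 states
  r|q|p : 8 states
  (r(rp)+|r|q)(r|q|p)r : 20 states

20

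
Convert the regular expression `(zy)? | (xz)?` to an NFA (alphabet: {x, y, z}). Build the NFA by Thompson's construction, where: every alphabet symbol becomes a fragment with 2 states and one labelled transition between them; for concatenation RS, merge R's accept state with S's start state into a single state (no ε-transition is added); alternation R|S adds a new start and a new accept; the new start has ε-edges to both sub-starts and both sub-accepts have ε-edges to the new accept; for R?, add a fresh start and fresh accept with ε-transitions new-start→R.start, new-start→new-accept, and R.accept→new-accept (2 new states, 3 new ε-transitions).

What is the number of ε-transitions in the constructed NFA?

By structural recursion:
Each of the 4 symbol leaves contributes 0 ε-transitions.
  zy → 0 ε-transitions
  (zy)? → 3 ε-transitions
  xz → 0 ε-transitions
  (xz)? → 3 ε-transitions
  (zy)? | (xz)? → 10 ε-transitions

10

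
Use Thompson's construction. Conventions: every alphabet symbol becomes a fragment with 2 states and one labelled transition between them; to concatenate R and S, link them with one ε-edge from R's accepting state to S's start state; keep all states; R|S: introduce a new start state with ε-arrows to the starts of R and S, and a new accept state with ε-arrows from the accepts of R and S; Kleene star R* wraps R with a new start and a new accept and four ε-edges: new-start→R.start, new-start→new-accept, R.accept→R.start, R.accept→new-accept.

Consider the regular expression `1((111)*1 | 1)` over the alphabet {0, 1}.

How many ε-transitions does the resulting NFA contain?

12

Recursing over subexpressions:
Each of the 6 symbol leaves contributes 0 ε-transitions.
  111 → 2 ε-transitions
  (111)* → 6 ε-transitions
  (111)*1 → 7 ε-transitions
  (111)*1 | 1 → 11 ε-transitions
  1((111)*1 | 1) → 12 ε-transitions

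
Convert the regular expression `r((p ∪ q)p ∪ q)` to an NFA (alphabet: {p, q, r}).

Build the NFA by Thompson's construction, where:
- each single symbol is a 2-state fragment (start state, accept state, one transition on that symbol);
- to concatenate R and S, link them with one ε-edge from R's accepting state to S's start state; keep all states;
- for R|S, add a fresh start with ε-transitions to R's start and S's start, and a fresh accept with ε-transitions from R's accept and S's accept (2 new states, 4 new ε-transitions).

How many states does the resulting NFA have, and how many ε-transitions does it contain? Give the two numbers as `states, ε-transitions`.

Per subexpression:
Each of the 5 symbol leaves contributes 2 states and 0 ε-transitions.
  p ∪ q = 6 states, 4 ε-transitions
  (p ∪ q)p = 8 states, 5 ε-transitions
  (p ∪ q)p ∪ q = 12 states, 9 ε-transitions
  r((p ∪ q)p ∪ q) = 14 states, 10 ε-transitions

14, 10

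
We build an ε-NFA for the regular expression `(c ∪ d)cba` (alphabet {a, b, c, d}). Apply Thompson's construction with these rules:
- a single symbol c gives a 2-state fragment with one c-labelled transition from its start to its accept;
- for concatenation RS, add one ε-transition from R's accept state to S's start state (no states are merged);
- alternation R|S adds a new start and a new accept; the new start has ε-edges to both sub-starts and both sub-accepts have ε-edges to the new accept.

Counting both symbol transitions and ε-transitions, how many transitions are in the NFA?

12

By structural recursion:
Each of the 5 symbol leaves contributes 1 transition (1 symbol, 0 ε).
  c ∪ d : 6 transitions (2 symbol, 4 ε)
  (c ∪ d)cba : 12 transitions (5 symbol, 7 ε)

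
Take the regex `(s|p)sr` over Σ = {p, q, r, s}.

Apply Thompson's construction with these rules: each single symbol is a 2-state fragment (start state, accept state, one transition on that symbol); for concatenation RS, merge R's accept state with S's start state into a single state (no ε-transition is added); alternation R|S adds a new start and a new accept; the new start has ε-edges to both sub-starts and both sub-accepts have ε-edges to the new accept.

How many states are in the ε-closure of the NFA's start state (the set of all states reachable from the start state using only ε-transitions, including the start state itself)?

Let C(F) = |ε-closure(F.start)| within fragment F, and note whether F accepts ε. Symbol fragments have C = 1 and do not accept ε. Then:
  s|p : new start ε-reaches every alternative's start; none of them accept ε, so the new accept is not reached: C = 1 + 1 + 1 = 3
  (s|p)sr : same as the first factor's closure: C = 3

3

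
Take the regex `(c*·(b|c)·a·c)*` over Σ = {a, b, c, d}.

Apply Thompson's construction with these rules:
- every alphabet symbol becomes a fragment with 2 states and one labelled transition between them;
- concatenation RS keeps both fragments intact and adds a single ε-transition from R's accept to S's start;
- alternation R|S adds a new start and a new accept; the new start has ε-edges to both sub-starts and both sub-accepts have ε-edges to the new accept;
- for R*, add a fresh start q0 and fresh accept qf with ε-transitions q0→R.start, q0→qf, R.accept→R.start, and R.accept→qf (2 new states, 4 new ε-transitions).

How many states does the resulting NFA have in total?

16

Bottom-up over the parse tree:
Each of the 5 symbol leaves contributes a 2-state fragment.
  c* : 4 states
  b|c : 6 states
  c*·(b|c)·a·c : 14 states
  (c*·(b|c)·a·c)* : 16 states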